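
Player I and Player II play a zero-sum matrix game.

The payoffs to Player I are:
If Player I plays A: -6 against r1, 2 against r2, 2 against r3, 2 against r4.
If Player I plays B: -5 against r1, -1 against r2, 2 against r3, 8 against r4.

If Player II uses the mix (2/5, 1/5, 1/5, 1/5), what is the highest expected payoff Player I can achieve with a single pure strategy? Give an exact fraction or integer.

A: (-6)·(2/5) + (2)·(1/5) + (2)·(1/5) + (2)·(1/5) = -6/5.
B: (-5)·(2/5) + (-1)·(1/5) + (2)·(1/5) + (8)·(1/5) = -1/5.
The best pure response is B with expected payoff -1/5.

-1/5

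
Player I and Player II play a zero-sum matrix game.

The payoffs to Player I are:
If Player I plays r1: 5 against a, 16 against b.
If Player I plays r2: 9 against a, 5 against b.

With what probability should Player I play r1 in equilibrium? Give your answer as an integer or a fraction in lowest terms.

Row minima are 5 and 5, so Player I's maximin is 5; column maxima are 9 and 16, so Player II's minimax is 9. These differ, so the equilibrium is in mixed strategies.
Let Player I play r1 with probability p. Player II is indifferent when 5p + 9(1−p) = 16p + 5(1−p), giving p = 4/15.

4/15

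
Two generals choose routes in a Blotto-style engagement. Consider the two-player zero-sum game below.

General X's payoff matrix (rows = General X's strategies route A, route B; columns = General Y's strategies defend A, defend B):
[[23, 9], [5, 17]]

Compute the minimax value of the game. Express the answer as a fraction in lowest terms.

173/13

Row minima are 9 and 5, so General X's maximin is 9; column maxima are 23 and 17, so General Y's minimax is 17. These differ, so the equilibrium is in mixed strategies.
Let General X play route A with probability p. General Y is indifferent when 23p + 5(1−p) = 9p + 17(1−p), giving p = 6/13.
Let General Y play defend A with probability q. General X is indifferent when 23q + 9(1−q) = 5q + 17(1−q), giving q = 4/13.
The value is 23·(4/13) + (9)·(9/13) = 173/13.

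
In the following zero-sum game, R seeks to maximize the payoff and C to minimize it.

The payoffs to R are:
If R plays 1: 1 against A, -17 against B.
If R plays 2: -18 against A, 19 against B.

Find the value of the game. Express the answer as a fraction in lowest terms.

-287/55

Row minima are -17 and -18, so R's maximin is -17; column maxima are 1 and 19, so C's minimax is 1. These differ, so the equilibrium is in mixed strategies.
Let R play 1 with probability p. C is indifferent when p − 18(1−p) = −17p + 19(1−p), giving p = 37/55.
Let C play A with probability q. R is indifferent when q − 17(1−q) = −18q + 19(1−q), giving q = 36/55.
The value is 1·(36/55) + (-17)·(19/55) = -287/55.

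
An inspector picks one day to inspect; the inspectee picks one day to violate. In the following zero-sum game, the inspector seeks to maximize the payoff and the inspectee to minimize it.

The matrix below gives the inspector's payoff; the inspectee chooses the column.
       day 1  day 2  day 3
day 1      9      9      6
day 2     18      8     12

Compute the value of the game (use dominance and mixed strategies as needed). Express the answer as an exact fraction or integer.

Column day 1 is strictly dominated by day 3 for the inspectee (it gives the inspector more in every row).
The remaining 2×2 game on (day 1, day 2) × (day 2, day 3) has no saddle point. Let the inspector play day 1 with probability p; indifference gives 9p + 8(1−p) = 6p + 12(1−p), so p = 4/7.
Similarly the inspectee's optimal q on day 2 is 6/7, and the value is 9·(6/7) + (6)·(1/7) = 60/7.

60/7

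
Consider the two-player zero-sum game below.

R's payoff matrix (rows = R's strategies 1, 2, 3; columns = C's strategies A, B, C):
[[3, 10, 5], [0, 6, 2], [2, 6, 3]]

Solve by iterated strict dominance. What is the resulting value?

3

Row 3 is strictly dominated by row 1 (3>2, 10>6, 5>3); eliminate 3.
Column B is strictly dominated by A for C (3<10, 0<6); eliminate B.
Column C is strictly dominated by A for C (3<5, 0<2); eliminate C.
Row 2 is strictly dominated by row 1 (3>0); eliminate 2.
Only (1, A) remains, with payoff 3.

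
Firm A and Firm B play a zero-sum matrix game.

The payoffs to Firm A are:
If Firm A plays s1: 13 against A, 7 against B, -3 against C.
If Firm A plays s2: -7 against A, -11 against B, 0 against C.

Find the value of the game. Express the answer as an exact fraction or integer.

-11/7

Column A is strictly dominated by B for Firm B (it gives Firm A more in every row).
The remaining 2×2 game on (s1, s2) × (B, C) has no saddle point. Let Firm A play s1 with probability p; indifference gives 7p − 11(1−p) = −3p, so p = 11/21.
Similarly Firm B's optimal q on B is 1/7, and the value is 7·(1/7) + (-3)·(6/7) = -11/7.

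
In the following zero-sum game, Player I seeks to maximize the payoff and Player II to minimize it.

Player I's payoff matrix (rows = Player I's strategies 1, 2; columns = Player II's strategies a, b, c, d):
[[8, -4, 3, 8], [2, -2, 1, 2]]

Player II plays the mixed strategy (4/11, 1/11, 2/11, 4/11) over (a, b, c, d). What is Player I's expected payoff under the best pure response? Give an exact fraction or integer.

6

1: (8)·(4/11) + (-4)·(1/11) + (3)·(2/11) + (8)·(4/11) = 6.
2: (2)·(4/11) + (-2)·(1/11) + (1)·(2/11) + (2)·(4/11) = 16/11.
The best pure response is 1 with expected payoff 6.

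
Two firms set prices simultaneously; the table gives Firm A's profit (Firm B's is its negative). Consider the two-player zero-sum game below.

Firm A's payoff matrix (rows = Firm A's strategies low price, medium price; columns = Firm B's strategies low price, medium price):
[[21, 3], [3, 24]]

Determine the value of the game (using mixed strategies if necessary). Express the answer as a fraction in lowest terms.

165/13

Row minima are 3 and 3, so Firm A's maximin is 3; column maxima are 21 and 24, so Firm B's minimax is 21. These differ, so the equilibrium is in mixed strategies.
Let Firm A play low price with probability p. Firm B is indifferent when 21p + 3(1−p) = 3p + 24(1−p), giving p = 7/13.
Let Firm B play low price with probability q. Firm A is indifferent when 21q + 3(1−q) = 3q + 24(1−q), giving q = 7/13.
The value is 21·(7/13) + (3)·(6/13) = 165/13.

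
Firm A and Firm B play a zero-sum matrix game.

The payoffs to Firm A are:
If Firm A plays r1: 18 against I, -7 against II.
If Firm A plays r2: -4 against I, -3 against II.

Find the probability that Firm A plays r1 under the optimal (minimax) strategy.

1/26

Row minima are -7 and -4, so Firm A's maximin is -4; column maxima are 18 and -3, so Firm B's minimax is -3. These differ, so the equilibrium is in mixed strategies.
Let Firm A play r1 with probability p. Firm B is indifferent when 18p − 4(1−p) = −7p − 3(1−p), giving p = 1/26.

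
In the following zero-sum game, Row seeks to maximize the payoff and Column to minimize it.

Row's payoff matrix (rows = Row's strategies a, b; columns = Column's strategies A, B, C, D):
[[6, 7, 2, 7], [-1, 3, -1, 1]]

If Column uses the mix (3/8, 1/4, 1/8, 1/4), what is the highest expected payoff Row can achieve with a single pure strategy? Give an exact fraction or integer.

a: (6)·(3/8) + (7)·(1/4) + (2)·(1/8) + (7)·(1/4) = 6.
b: (-1)·(3/8) + (3)·(1/4) + (-1)·(1/8) + (1)·(1/4) = 1/2.
The best pure response is a with expected payoff 6.

6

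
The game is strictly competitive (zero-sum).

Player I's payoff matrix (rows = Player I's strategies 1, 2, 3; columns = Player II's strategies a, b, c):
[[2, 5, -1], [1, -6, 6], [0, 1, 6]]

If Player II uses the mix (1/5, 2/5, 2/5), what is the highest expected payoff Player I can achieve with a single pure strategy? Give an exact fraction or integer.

1: (2)·(1/5) + (5)·(2/5) + (-1)·(2/5) = 2.
2: (1)·(1/5) + (-6)·(2/5) + (6)·(2/5) = 1/5.
3: (0)·(1/5) + (1)·(2/5) + (6)·(2/5) = 14/5.
The best pure response is 3 with expected payoff 14/5.

14/5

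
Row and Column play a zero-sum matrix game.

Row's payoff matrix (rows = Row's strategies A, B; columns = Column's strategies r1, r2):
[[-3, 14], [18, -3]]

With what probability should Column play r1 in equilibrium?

17/38

Row minima are -3 and -3, so Row's maximin is -3; column maxima are 18 and 14, so Column's minimax is 14. These differ, so the equilibrium is in mixed strategies.
Let Column play r1 with probability q. Row is indifferent when −3q + 14(1−q) = 18q − 3(1−q), giving q = 17/38.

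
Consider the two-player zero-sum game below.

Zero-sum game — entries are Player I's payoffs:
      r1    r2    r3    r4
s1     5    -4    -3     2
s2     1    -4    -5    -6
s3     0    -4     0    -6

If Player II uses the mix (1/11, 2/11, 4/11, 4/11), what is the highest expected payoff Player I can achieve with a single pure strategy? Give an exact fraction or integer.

-7/11

s1: (5)·(1/11) + (-4)·(2/11) + (-3)·(4/11) + (2)·(4/11) = -7/11.
s2: (1)·(1/11) + (-4)·(2/11) + (-5)·(4/11) + (-6)·(4/11) = -51/11.
s3: (0)·(1/11) + (-4)·(2/11) + (0)·(4/11) + (-6)·(4/11) = -32/11.
The best pure response is s1 with expected payoff -7/11.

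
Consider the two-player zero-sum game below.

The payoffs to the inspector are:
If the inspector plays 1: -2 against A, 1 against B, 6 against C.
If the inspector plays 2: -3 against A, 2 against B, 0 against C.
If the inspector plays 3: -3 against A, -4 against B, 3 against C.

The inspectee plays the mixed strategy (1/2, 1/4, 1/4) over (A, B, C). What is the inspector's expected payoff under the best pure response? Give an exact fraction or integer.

1: (-2)·(1/2) + (1)·(1/4) + (6)·(1/4) = 3/4.
2: (-3)·(1/2) + (2)·(1/4) + (0)·(1/4) = -1.
3: (-3)·(1/2) + (-4)·(1/4) + (3)·(1/4) = -7/4.
The best pure response is 1 with expected payoff 3/4.

3/4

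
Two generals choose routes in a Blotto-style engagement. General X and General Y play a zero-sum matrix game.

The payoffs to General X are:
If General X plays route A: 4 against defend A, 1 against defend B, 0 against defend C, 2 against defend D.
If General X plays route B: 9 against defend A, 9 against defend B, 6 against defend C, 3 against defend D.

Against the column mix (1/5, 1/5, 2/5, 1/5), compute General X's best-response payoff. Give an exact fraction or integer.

route A: (4)·(1/5) + (1)·(1/5) + (0)·(2/5) + (2)·(1/5) = 7/5.
route B: (9)·(1/5) + (9)·(1/5) + (6)·(2/5) + (3)·(1/5) = 33/5.
The best pure response is route B with expected payoff 33/5.

33/5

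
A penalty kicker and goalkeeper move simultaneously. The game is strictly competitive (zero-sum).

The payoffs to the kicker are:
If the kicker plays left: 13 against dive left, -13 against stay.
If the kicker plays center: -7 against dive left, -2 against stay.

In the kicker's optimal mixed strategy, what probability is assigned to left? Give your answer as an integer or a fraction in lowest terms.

5/31

Row minima are -13 and -7, so the kicker's maximin is -7; column maxima are 13 and -2, so the goalkeeper's minimax is -2. These differ, so the equilibrium is in mixed strategies.
Let the kicker play left with probability p. The goalkeeper is indifferent when 13p − 7(1−p) = −13p − 2(1−p), giving p = 5/31.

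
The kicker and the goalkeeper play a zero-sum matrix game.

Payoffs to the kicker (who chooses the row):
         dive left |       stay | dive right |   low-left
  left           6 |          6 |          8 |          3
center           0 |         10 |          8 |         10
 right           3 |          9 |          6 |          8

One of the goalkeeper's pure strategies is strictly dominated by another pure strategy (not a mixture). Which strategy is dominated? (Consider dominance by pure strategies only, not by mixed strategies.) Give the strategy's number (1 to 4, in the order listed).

3

The goalkeeper prefers columns that give the kicker less. Compare dive right with dive left: 6 < 8, 0 < 8, 3 < 6.
So dive left strictly dominates dive right for the goalkeeper; dive right is strictly dominated.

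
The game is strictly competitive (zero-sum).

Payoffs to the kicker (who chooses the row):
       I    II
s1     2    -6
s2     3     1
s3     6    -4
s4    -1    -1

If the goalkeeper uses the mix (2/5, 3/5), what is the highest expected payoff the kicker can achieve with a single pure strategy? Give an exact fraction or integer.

s1: (2)·(2/5) + (-6)·(3/5) = -14/5.
s2: (3)·(2/5) + (1)·(3/5) = 9/5.
s3: (6)·(2/5) + (-4)·(3/5) = 0.
s4: (-1)·(2/5) + (-1)·(3/5) = -1.
The best pure response is s2 with expected payoff 9/5.

9/5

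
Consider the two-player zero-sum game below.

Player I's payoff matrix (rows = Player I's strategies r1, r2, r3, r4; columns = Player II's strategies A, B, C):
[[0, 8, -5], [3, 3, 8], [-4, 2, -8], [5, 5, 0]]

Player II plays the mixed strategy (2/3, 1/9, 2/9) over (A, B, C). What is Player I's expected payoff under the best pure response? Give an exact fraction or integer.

r1: (0)·(2/3) + (8)·(1/9) + (-5)·(2/9) = -2/9.
r2: (3)·(2/3) + (3)·(1/9) + (8)·(2/9) = 37/9.
r3: (-4)·(2/3) + (2)·(1/9) + (-8)·(2/9) = -38/9.
r4: (5)·(2/3) + (5)·(1/9) + (0)·(2/9) = 35/9.
The best pure response is r2 with expected payoff 37/9.

37/9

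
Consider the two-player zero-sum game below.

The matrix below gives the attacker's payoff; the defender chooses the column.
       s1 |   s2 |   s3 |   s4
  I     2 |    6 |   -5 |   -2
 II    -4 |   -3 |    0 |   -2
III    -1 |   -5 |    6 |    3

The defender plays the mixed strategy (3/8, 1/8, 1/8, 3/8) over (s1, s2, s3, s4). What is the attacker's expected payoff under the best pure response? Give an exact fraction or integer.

I: (2)·(3/8) + (6)·(1/8) + (-5)·(1/8) + (-2)·(3/8) = 1/8.
II: (-4)·(3/8) + (-3)·(1/8) + (0)·(1/8) + (-2)·(3/8) = -21/8.
III: (-1)·(3/8) + (-5)·(1/8) + (6)·(1/8) + (3)·(3/8) = 7/8.
The best pure response is III with expected payoff 7/8.

7/8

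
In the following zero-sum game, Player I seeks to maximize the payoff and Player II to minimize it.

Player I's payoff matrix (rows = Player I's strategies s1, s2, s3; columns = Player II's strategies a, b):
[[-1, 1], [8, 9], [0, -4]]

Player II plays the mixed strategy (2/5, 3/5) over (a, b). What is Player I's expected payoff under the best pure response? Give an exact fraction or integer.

43/5

s1: (-1)·(2/5) + (1)·(3/5) = 1/5.
s2: (8)·(2/5) + (9)·(3/5) = 43/5.
s3: (0)·(2/5) + (-4)·(3/5) = -12/5.
The best pure response is s2 with expected payoff 43/5.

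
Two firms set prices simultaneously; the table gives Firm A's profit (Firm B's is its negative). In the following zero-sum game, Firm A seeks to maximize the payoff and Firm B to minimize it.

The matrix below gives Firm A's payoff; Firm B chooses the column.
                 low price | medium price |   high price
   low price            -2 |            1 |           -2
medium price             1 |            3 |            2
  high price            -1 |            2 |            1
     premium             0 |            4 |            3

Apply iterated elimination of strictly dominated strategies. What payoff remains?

Column medium price is strictly dominated by low price for Firm B (-2<1, 1<3, -1<2, 0<4); eliminate medium price.
Row high price is strictly dominated by row medium price (1>-1, 2>1); eliminate high price.
Row low price is strictly dominated by row medium price (1>-2, 2>-2); eliminate low price.
Column high price is strictly dominated by low price for Firm B (1<2, 0<3); eliminate high price.
Row premium is strictly dominated by row medium price (1>0); eliminate premium.
Only (medium price, low price) remains, with payoff 1.

1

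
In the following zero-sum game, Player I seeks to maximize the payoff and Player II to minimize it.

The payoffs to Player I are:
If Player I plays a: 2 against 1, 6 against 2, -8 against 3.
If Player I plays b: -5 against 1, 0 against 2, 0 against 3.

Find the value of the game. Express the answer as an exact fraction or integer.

Column 2 is strictly dominated by 1 for Player II (it gives Player I more in every row).
The remaining 2×2 game on (a, b) × (1, 3) has no saddle point. Let Player I play a with probability p; indifference gives 2p − 5(1−p) = −8p, so p = 1/3.
Similarly Player II's optimal q on 1 is 8/15, and the value is 2·(8/15) + (-8)·(7/15) = -8/3.

-8/3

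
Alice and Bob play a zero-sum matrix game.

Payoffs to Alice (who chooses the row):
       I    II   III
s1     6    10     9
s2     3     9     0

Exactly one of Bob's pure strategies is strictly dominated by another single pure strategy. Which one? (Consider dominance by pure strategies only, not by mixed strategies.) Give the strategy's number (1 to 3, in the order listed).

Bob prefers columns that give Alice less. Compare II with I: 6 < 10, 3 < 9.
So I strictly dominates II for Bob; II is strictly dominated.

2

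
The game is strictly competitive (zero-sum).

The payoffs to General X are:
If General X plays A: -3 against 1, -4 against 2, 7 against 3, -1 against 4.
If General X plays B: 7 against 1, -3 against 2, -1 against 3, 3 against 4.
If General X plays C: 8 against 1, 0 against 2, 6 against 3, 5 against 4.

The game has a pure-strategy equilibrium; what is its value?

Row minima: -4, -3, 0 → General X's maximin is 0.
Column maxima: 8, 0, 7, 5 → General Y's minimax is 0.
They coincide at (C, 2), so the value is 0.

0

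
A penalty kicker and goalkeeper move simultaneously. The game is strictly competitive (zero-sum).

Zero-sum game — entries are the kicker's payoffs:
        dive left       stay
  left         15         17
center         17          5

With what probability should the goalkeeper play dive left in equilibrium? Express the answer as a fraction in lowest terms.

6/7

Row minima are 15 and 5, so the kicker's maximin is 15; column maxima are 17 and 17, so the goalkeeper's minimax is 17. These differ, so the equilibrium is in mixed strategies.
Let the goalkeeper play dive left with probability q. The kicker is indifferent when 15q + 17(1−q) = 17q + 5(1−q), giving q = 6/7.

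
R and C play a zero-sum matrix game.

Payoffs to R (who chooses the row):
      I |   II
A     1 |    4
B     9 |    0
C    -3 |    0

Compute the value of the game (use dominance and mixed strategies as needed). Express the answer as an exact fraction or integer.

3

Row C is strictly dominated by row A, so R never plays it.
The remaining 2×2 game on (A, B) × (I, II) has no saddle point. Let R play A with probability p; indifference gives p + 9(1−p) = 4p, so p = 3/4.
Similarly C's optimal q on I is 1/3, and the value is 1·(1/3) + (4)·(2/3) = 3.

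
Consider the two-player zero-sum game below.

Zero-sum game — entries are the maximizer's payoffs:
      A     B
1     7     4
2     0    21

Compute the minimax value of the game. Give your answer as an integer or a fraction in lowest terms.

49/8

Row minima are 4 and 0, so the maximizer's maximin is 4; column maxima are 7 and 21, so the minimizer's minimax is 7. These differ, so the equilibrium is in mixed strategies.
Let the maximizer play 1 with probability p. The minimizer is indifferent when 7p = 4p + 21(1−p), giving p = 7/8.
Let the minimizer play A with probability q. The maximizer is indifferent when 7q + 4(1−q) = 21(1−q), giving q = 17/24.
The value is 7·(17/24) + (4)·(7/24) = 49/8.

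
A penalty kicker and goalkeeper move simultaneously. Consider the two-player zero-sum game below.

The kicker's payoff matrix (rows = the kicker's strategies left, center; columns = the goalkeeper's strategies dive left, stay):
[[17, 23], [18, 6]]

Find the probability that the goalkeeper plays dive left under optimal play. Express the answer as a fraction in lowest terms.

Row minima are 17 and 6, so the kicker's maximin is 17; column maxima are 18 and 23, so the goalkeeper's minimax is 18. These differ, so the equilibrium is in mixed strategies.
Let the goalkeeper play dive left with probability q. The kicker is indifferent when 17q + 23(1−q) = 18q + 6(1−q), giving q = 17/18.

17/18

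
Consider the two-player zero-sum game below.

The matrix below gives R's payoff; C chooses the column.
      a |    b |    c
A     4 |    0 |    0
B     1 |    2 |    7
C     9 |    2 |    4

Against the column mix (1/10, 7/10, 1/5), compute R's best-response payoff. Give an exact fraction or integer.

A: (4)·(1/10) + (0)·(7/10) + (0)·(1/5) = 2/5.
B: (1)·(1/10) + (2)·(7/10) + (7)·(1/5) = 29/10.
C: (9)·(1/10) + (2)·(7/10) + (4)·(1/5) = 31/10.
The best pure response is C with expected payoff 31/10.

31/10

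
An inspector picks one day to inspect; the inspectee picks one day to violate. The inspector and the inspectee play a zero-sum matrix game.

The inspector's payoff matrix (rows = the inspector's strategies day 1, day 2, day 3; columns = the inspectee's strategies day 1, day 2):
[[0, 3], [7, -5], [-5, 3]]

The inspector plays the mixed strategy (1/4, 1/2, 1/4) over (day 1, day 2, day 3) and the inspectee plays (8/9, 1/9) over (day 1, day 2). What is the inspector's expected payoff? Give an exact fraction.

17/9

Against (8/9, 1/9), each row's expected payoff is day 1: 1/3; day 2: 17/3; day 3: -37/9.
Taking the (1/4, 1/2, 1/4)-weighted average: (1/4)·(1/3) + (1/2)·(17/3) + (1/4)·(-37/9) = 17/9.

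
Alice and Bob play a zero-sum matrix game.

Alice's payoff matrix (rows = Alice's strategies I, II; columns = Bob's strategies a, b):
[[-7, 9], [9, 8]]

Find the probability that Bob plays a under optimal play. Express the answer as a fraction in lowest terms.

1/17

Row minima are -7 and 8, so Alice's maximin is 8; column maxima are 9 and 9, so Bob's minimax is 9. These differ, so the equilibrium is in mixed strategies.
Let Bob play a with probability q. Alice is indifferent when −7q + 9(1−q) = 9q + 8(1−q), giving q = 1/17.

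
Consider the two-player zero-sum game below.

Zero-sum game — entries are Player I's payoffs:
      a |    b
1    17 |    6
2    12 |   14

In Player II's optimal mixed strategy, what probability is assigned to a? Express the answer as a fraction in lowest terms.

8/13

Row minima are 6 and 12, so Player I's maximin is 12; column maxima are 17 and 14, so Player II's minimax is 14. These differ, so the equilibrium is in mixed strategies.
Let Player II play a with probability q. Player I is indifferent when 17q + 6(1−q) = 12q + 14(1−q), giving q = 8/13.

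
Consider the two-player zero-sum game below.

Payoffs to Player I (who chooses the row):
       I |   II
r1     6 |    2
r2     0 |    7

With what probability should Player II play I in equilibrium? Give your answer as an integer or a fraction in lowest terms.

5/11

Row minima are 2 and 0, so Player I's maximin is 2; column maxima are 6 and 7, so Player II's minimax is 6. These differ, so the equilibrium is in mixed strategies.
Let Player II play I with probability q. Player I is indifferent when 6q + 2(1−q) = 7(1−q), giving q = 5/11.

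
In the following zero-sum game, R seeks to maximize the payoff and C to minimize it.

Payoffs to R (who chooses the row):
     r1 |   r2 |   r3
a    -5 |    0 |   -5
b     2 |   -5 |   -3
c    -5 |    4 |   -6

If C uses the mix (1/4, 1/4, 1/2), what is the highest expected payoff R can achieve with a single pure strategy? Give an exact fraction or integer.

-9/4

a: (-5)·(1/4) + (0)·(1/4) + (-5)·(1/2) = -15/4.
b: (2)·(1/4) + (-5)·(1/4) + (-3)·(1/2) = -9/4.
c: (-5)·(1/4) + (4)·(1/4) + (-6)·(1/2) = -13/4.
The best pure response is b with expected payoff -9/4.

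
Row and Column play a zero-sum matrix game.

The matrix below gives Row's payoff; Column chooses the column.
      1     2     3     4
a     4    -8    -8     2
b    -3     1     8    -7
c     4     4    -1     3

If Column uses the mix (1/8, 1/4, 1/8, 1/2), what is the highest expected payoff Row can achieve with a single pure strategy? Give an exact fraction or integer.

23/8

a: (4)·(1/8) + (-8)·(1/4) + (-8)·(1/8) + (2)·(1/2) = -3/2.
b: (-3)·(1/8) + (1)·(1/4) + (8)·(1/8) + (-7)·(1/2) = -21/8.
c: (4)·(1/8) + (4)·(1/4) + (-1)·(1/8) + (3)·(1/2) = 23/8.
The best pure response is c with expected payoff 23/8.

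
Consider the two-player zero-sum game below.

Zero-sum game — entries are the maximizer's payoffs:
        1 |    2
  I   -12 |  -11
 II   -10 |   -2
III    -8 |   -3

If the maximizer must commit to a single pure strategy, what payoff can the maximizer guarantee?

-8

The worst-case payoff for each row is I: -12, II: -10, III: -8.
The best of these is -8.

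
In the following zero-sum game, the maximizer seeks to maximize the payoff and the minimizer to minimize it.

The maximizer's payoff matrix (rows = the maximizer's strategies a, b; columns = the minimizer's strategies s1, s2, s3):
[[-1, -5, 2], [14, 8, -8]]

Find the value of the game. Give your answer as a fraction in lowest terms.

-24/23

Column s1 is strictly dominated by s2 for the minimizer (it gives the maximizer more in every row).
The remaining 2×2 game on (a, b) × (s2, s3) has no saddle point. Let the maximizer play a with probability p; indifference gives −5p + 8(1−p) = 2p − 8(1−p), so p = 16/23.
Similarly the minimizer's optimal q on s2 is 10/23, and the value is -5·(10/23) + (2)·(13/23) = -24/23.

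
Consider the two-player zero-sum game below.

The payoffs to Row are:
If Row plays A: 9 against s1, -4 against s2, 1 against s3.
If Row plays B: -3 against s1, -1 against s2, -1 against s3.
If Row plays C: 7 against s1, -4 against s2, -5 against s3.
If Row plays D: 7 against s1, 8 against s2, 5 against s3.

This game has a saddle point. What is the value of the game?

Row minima: -4, -3, -5, 5 → Row's maximin is 5.
Column maxima: 9, 8, 5 → Column's minimax is 5.
They coincide at (D, s3), so the value is 5.

5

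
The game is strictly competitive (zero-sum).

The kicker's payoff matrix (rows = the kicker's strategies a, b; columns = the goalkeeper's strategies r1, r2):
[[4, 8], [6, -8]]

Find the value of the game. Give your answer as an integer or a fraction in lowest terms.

Row minima are 4 and -8, so the kicker's maximin is 4; column maxima are 6 and 8, so the goalkeeper's minimax is 6. These differ, so the equilibrium is in mixed strategies.
Let the kicker play a with probability p. The goalkeeper is indifferent when 4p + 6(1−p) = 8p − 8(1−p), giving p = 7/9.
Let the goalkeeper play r1 with probability q. The kicker is indifferent when 4q + 8(1−q) = 6q − 8(1−q), giving q = 8/9.
The value is 4·(8/9) + (8)·(1/9) = 40/9.

40/9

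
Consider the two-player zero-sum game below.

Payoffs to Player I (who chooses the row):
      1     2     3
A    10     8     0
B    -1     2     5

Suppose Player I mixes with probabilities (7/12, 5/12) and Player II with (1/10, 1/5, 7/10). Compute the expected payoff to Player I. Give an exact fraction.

31/10

Against (1/10, 1/5, 7/10), each row's expected payoff is A: 13/5; B: 19/5.
Taking the (7/12, 5/12)-weighted average: (7/12)·(13/5) + (5/12)·(19/5) = 31/10.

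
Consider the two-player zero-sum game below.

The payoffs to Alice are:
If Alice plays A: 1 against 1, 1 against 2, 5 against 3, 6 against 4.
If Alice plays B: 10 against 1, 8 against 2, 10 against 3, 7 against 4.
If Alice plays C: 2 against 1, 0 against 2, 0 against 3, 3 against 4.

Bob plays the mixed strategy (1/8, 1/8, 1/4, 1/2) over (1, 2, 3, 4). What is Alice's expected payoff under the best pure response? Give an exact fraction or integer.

A: (1)·(1/8) + (1)·(1/8) + (5)·(1/4) + (6)·(1/2) = 9/2.
B: (10)·(1/8) + (8)·(1/8) + (10)·(1/4) + (7)·(1/2) = 33/4.
C: (2)·(1/8) + (0)·(1/8) + (0)·(1/4) + (3)·(1/2) = 7/4.
The best pure response is B with expected payoff 33/4.

33/4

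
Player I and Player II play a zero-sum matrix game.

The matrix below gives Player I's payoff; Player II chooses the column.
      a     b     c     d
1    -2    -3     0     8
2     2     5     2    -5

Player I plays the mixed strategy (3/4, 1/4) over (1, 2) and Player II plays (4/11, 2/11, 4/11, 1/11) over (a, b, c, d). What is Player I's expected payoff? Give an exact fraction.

3/44

Against (4/11, 2/11, 4/11, 1/11), each row's expected payoff is 1: -6/11; 2: 21/11.
Taking the (3/4, 1/4)-weighted average: (3/4)·(-6/11) + (1/4)·(21/11) = 3/44.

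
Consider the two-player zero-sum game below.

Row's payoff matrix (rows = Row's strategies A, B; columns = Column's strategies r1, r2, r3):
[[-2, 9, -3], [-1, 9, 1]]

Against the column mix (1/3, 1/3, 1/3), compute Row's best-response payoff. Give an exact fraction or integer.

A: (-2)·(1/3) + (9)·(1/3) + (-3)·(1/3) = 4/3.
B: (-1)·(1/3) + (9)·(1/3) + (1)·(1/3) = 3.
The best pure response is B with expected payoff 3.

3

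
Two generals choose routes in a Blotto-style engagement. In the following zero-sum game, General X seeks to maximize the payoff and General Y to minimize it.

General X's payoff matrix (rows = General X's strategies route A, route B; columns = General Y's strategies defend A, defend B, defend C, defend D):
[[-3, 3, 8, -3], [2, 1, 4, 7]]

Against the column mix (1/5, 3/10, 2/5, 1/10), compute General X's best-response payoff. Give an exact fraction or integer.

route A: (-3)·(1/5) + (3)·(3/10) + (8)·(2/5) + (-3)·(1/10) = 16/5.
route B: (2)·(1/5) + (1)·(3/10) + (4)·(2/5) + (7)·(1/10) = 3.
The best pure response is route A with expected payoff 16/5.

16/5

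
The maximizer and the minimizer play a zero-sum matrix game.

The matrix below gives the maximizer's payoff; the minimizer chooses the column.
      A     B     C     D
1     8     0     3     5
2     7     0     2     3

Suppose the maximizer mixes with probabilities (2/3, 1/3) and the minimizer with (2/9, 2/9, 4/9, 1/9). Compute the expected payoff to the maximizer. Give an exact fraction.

Against (2/9, 2/9, 4/9, 1/9), each row's expected payoff is 1: 11/3; 2: 25/9.
Taking the (2/3, 1/3)-weighted average: (2/3)·(11/3) + (1/3)·(25/9) = 91/27.

91/27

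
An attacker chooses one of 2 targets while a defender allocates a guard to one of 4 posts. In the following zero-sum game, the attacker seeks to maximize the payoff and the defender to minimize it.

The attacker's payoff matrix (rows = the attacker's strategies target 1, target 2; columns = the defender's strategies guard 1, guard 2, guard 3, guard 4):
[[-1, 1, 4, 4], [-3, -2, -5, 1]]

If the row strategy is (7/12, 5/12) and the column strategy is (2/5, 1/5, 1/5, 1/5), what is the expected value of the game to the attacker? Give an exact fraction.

-11/60

Against (2/5, 1/5, 1/5, 1/5), each row's expected payoff is target 1: 7/5; target 2: -12/5.
Taking the (7/12, 5/12)-weighted average: (7/12)·(7/5) + (5/12)·(-12/5) = -11/60.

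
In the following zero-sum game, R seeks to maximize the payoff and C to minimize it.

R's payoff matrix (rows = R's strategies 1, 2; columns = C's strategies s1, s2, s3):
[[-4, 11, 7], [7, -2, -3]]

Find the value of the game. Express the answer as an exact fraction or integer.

Column s2 is strictly dominated by s3 for C (it gives R more in every row).
The remaining 2×2 game on (1, 2) × (s1, s3) has no saddle point. Let R play 1 with probability p; indifference gives −4p + 7(1−p) = 7p − 3(1−p), so p = 10/21.
Similarly C's optimal q on s1 is 10/21, and the value is -4·(10/21) + (7)·(11/21) = 37/21.

37/21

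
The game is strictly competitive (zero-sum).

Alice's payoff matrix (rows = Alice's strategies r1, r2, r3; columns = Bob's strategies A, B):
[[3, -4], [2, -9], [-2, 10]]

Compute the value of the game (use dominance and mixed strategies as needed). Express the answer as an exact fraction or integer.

22/19

Row r2 is strictly dominated by row r1, so Alice never plays it.
The remaining 2×2 game on (r1, r3) × (A, B) has no saddle point. Let Alice play r1 with probability p; indifference gives 3p − 2(1−p) = −4p + 10(1−p), so p = 12/19.
Similarly Bob's optimal q on A is 14/19, and the value is 3·(14/19) + (-4)·(5/19) = 22/19.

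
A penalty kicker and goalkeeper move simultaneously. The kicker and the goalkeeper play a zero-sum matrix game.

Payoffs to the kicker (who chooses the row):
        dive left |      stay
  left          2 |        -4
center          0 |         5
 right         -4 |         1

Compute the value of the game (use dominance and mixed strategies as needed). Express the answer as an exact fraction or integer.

10/11

Row right is strictly dominated by row center, so the kicker never plays it.
The remaining 2×2 game on (left, center) × (dive left, stay) has no saddle point. Let the kicker play left with probability p; indifference gives 2p = −4p + 5(1−p), so p = 5/11.
Similarly the goalkeeper's optimal q on dive left is 9/11, and the value is 2·(9/11) + (-4)·(2/11) = 10/11.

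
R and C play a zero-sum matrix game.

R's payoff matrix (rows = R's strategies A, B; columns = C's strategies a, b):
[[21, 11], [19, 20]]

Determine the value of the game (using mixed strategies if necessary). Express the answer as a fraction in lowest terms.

211/11

Row minima are 11 and 19, so R's maximin is 19; column maxima are 21 and 20, so C's minimax is 20. These differ, so the equilibrium is in mixed strategies.
Let R play A with probability p. C is indifferent when 21p + 19(1−p) = 11p + 20(1−p), giving p = 1/11.
Let C play a with probability q. R is indifferent when 21q + 11(1−q) = 19q + 20(1−q), giving q = 9/11.
The value is 21·(9/11) + (11)·(2/11) = 211/11.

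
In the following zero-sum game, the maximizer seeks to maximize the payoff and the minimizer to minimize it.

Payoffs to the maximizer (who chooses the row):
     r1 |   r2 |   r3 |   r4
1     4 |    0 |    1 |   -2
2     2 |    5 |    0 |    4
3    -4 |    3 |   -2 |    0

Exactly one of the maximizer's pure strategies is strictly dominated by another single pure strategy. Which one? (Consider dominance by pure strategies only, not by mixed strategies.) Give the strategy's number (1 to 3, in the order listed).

Compare 3 with 2: 2 > -4, 5 > 3, 0 > -2, 4 > 0.
So 2 strictly dominates 3 for the maximizer; 3 is strictly dominated.

3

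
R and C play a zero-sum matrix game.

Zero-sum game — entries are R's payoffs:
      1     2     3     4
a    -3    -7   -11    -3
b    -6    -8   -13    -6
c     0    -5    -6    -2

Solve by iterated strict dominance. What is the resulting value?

Row b is strictly dominated by row a (-3>-6, -7>-8, -11>-13, -3>-6); eliminate b.
Column 2 is strictly dominated by 3 for C (-11<-7, -6<-5); eliminate 2.
Column 1 is strictly dominated by 3 for C (-11<-3, -6<0); eliminate 1.
Column 4 is strictly dominated by 3 for C (-11<-3, -6<-2); eliminate 4.
Row a is strictly dominated by row c (-6>-11); eliminate a.
Only (c, 3) remains, with payoff -6.

-6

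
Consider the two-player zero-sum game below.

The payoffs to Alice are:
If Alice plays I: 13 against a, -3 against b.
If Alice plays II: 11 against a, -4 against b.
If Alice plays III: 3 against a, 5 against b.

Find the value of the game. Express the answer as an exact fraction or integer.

Row II is strictly dominated by row I, so Alice never plays it.
The remaining 2×2 game on (I, III) × (a, b) has no saddle point. Let Alice play I with probability p; indifference gives 13p + 3(1−p) = −3p + 5(1−p), so p = 1/9.
Similarly Bob's optimal q on a is 4/9, and the value is 13·(4/9) + (-3)·(5/9) = 37/9.

37/9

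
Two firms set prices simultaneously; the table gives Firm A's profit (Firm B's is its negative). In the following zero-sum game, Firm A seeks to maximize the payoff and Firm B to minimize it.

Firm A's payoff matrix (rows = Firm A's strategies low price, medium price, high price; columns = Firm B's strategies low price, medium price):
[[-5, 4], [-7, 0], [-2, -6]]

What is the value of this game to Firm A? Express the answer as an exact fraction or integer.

Row medium price is strictly dominated by row low price, so Firm A never plays it.
The remaining 2×2 game on (low price, high price) × (low price, medium price) has no saddle point. Let Firm A play low price with probability p; indifference gives −5p − 2(1−p) = 4p − 6(1−p), so p = 4/13.
Similarly Firm B's optimal q on low price is 10/13, and the value is -5·(10/13) + (4)·(3/13) = -38/13.

-38/13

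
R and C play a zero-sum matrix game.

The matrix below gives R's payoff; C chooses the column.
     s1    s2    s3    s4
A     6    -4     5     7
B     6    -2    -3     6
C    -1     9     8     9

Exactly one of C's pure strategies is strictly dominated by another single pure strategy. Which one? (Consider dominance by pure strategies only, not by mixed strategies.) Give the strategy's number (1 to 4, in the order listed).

C prefers columns that give R less. Compare s4 with s3: 5 < 7, -3 < 6, 8 < 9.
So s3 strictly dominates s4 for C; s4 is strictly dominated.

4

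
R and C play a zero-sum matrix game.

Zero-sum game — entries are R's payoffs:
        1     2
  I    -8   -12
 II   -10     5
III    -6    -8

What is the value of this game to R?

-110/17

Row I is strictly dominated by row III, so R never plays it.
The remaining 2×2 game on (II, III) × (1, 2) has no saddle point. Let R play II with probability p; indifference gives −10p − 6(1−p) = 5p − 8(1−p), so p = 2/17.
Similarly C's optimal q on 1 is 13/17, and the value is -10·(13/17) + (5)·(4/17) = -110/17.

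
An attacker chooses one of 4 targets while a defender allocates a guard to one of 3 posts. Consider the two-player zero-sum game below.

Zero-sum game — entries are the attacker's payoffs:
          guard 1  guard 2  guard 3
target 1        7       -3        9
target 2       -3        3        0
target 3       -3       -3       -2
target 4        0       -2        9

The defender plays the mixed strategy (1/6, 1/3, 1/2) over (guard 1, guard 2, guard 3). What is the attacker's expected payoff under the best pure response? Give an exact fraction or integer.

14/3

target 1: (7)·(1/6) + (-3)·(1/3) + (9)·(1/2) = 14/3.
target 2: (-3)·(1/6) + (3)·(1/3) + (0)·(1/2) = 1/2.
target 3: (-3)·(1/6) + (-3)·(1/3) + (-2)·(1/2) = -5/2.
target 4: (0)·(1/6) + (-2)·(1/3) + (9)·(1/2) = 23/6.
The best pure response is target 1 with expected payoff 14/3.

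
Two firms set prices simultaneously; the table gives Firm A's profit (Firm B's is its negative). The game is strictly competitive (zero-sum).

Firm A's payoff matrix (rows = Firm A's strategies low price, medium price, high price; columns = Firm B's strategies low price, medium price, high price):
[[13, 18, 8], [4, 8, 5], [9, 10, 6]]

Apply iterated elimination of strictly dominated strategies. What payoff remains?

Row high price is strictly dominated by row low price (13>9, 18>10, 8>6); eliminate high price.
Row medium price is strictly dominated by row low price (13>4, 18>8, 8>5); eliminate medium price.
Column medium price is strictly dominated by low price for Firm B (13<18); eliminate medium price.
Column low price is strictly dominated by high price for Firm B (8<13); eliminate low price.
Only (low price, high price) remains, with payoff 8.

8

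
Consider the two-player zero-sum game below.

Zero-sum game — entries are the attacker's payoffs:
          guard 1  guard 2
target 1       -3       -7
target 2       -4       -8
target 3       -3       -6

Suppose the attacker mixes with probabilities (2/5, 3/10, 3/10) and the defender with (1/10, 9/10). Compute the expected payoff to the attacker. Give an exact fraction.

-663/100

Against (1/10, 9/10), each row's expected payoff is target 1: -33/5; target 2: -38/5; target 3: -57/10.
Taking the (2/5, 3/10, 3/10)-weighted average: (2/5)·(-33/5) + (3/10)·(-38/5) + (3/10)·(-57/10) = -663/100.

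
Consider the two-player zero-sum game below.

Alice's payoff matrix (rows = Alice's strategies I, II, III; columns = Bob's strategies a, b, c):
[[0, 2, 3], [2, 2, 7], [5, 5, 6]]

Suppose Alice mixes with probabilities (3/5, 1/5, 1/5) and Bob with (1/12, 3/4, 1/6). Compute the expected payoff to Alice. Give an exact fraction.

Against (1/12, 3/4, 1/6), each row's expected payoff is I: 2; II: 17/6; III: 31/6.
Taking the (3/5, 1/5, 1/5)-weighted average: (3/5)·(2) + (1/5)·(17/6) + (1/5)·(31/6) = 14/5.

14/5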